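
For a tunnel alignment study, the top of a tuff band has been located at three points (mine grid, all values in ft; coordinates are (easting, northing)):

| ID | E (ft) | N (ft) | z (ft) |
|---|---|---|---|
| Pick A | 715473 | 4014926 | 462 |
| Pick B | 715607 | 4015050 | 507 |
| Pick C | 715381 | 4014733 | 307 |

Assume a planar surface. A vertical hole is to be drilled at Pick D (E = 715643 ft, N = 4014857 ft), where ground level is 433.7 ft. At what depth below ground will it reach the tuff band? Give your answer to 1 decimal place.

Two edge vectors: Pick A→Pick B = (134, 124, 45), Pick A→Pick C = (-92, -193, -155).
Normal n = (Pick A→Pick B) × (Pick A→Pick C) = (-10535, 16630, -14454).
So ∂z/∂E = −n_x/n_z = −0.728863982 and ∂z/∂N = −n_y/n_z = 1.150546562.
Intercept c from Pick A: 462 + 521482.50 − 4619359.30 = −4097414.80.
At (715643, 4014857): z_contact = −521606.41 + 4619279.92 − 4097414.80 = 258.71 ft.
Depth below ground = 433.7 − 258.71 = 175.0 ft.

175.0 ft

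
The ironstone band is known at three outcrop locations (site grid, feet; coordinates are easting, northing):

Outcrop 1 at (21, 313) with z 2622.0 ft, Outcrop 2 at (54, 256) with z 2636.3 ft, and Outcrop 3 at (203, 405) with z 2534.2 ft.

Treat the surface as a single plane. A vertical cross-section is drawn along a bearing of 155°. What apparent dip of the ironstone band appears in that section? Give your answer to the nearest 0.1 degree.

14.3°

Let the plane be z = a·easting + b·northing + c.
Outcrop 2−Outcrop 1: 33a − 57b = 14.3;  Outcrop 3−Outcrop 1: 182a + 92b = −87.8.
Solving gives a = −0.27509, b = −0.41014.
Unit vector along 155° is (sin 155°, cos 155°) = (0.4226, -0.9063).
Slope in that direction = a·(0.4226) + b·(-0.9063) = 0.25546.
Apparent dip = arctan|0.25546| = 14.3° (true dip is 26.3°, so apparent ≤ true as expected).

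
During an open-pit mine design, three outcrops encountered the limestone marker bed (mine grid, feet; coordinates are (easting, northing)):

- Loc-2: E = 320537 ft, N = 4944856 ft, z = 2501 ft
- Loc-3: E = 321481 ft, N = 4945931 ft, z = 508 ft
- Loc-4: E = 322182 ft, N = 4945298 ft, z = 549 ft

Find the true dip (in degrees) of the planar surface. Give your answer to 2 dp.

Two edge vectors: Loc-2→Loc-3 = (944, 1075, -1993), Loc-2→Loc-4 = (1645, 442, -1952).
Normal n = (Loc-2→Loc-3) × (Loc-2→Loc-4) = (-1217494, -1435797, -1351127).
So ∂z/∂E = −n_x/n_z = −0.90110 and ∂z/∂N = −n_y/n_z = −1.06267.
Gradient magnitude |∇z| = √(a² + b²) = √(0.81197 + 1.12926) = 1.39328.
True dip = arctan(1.39328) = 54.33°, dipping toward NE (azimuth ≈ 040°).

54.33°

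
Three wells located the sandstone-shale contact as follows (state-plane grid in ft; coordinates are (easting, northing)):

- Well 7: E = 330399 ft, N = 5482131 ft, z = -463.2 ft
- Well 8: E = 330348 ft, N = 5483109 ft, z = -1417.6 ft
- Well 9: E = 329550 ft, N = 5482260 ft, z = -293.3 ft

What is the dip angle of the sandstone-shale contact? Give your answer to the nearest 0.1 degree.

46.5°

Let the plane be z = a·E + b·N + c.
Well 8−Well 7: −51a + 978b = −954.4;  Well 9−Well 7: −849a + 129b = 169.9.
Solving gives a = −0.35118, b = −0.99418.
Gradient magnitude |∇z| = √(a² + b²) = √(0.12333 + 0.98840) = 1.05438.
True dip = arctan(1.05438) = 46.5°, dipping toward NNE (azimuth ≈ 019°).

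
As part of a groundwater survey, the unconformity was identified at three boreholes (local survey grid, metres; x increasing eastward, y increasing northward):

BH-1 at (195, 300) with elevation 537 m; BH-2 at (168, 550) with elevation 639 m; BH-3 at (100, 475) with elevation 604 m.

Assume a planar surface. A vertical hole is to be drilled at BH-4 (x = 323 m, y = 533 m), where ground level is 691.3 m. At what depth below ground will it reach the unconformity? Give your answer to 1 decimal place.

Two edge vectors: BH-1→BH-2 = (-27, 250, 102), BH-1→BH-3 = (-95, 175, 67).
Normal n = (BH-1→BH-2) × (BH-1→BH-3) = (-1100, -7881, 19025).
So ∂z/∂x = −n_x/n_z = 0.05782 and ∂z/∂y = −n_y/n_z = 0.41424.
Intercept c from BH-1: 537 − 11.27 − 124.27 = 401.45.
At (323, 533): z_contact = 18.68 + 220.79 + 401.45 = 640.92 m.
Depth below ground = 691.3 − 640.92 = 50.4 m.

50.4 m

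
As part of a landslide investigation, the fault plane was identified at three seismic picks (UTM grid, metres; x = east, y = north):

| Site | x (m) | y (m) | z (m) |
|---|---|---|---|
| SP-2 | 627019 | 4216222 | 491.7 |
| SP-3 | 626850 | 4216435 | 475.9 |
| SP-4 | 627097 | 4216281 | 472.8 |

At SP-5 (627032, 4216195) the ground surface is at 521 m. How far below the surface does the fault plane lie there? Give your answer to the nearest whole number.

26 m

Let the plane be z = a·x + b·y + c.
SP-3−SP-2: −169a + 213b = −15.8;  SP-4−SP-2: 78a + 59b = −18.9.
Solving gives a = −0.11636261, b = −0.16650367.
Then c = 491.7 − a·627019 − b·4216222 = 775469.69.
At (627032, 4216195): z_contact = −72963.1 − 702011.9 + 775469.69 = 494.7 m.
Depth below ground = 521 − 494.7 = 26 m.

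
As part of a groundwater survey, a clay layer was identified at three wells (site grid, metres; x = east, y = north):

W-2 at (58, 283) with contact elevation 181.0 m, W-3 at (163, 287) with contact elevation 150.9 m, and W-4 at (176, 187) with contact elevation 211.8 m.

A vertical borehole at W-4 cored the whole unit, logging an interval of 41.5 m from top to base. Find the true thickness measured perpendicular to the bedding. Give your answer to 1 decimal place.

Let the plane be z = a·x + b·y + c.
W-3−W-2: 105a + 4b = −30.1;  W-4−W-2: 118a − 96b = 30.8.
Solving gives a = −0.26217, b = −0.64308.
|∇z| = √(a²+b²) = 0.69447, so dip δ = arctan(0.69447) = 34.78°.
True thickness = vertical thickness × cos δ = 41.5 × cos 34.78° = 34.1 m.

34.1 m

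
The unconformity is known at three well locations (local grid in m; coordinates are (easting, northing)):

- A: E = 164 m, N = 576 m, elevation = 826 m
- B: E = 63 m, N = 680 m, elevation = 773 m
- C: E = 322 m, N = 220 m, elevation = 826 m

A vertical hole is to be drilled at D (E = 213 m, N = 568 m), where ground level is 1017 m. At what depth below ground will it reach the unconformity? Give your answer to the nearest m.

Two edge vectors: A→B = (-101, 104, -53), A→C = (158, -356, 0).
Normal n = (A→B) × (A→C) = (-18868, -8374, 19524).
So ∂z/∂E = −n_x/n_z = 0.96640 and ∂z/∂N = −n_y/n_z = 0.42891.
Intercept c from A: 826 − 158.49 − 247.05 = 420.46.
At (213, 568): z_contact = 205.8 + 243.6 + 420.46 = 869.9 m.
Depth below ground = 1017 − 869.9 = 147 m.

147 m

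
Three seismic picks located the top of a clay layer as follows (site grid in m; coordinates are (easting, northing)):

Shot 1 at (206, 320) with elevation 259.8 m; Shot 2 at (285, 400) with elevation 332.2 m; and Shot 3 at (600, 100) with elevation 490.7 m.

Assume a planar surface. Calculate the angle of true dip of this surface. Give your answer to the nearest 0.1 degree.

Two edge vectors: Shot 1→Shot 2 = (79, 80, 72.4), Shot 1→Shot 3 = (394, -220, 230.9).
Normal n = (Shot 1→Shot 2) × (Shot 1→Shot 3) = (34400, 10284.5, -48900).
So ∂z/∂E = −n_x/n_z = 0.70348 and ∂z/∂N = −n_y/n_z = 0.21032.
Gradient magnitude |∇z| = √(a² + b²) = √(0.49488 + 0.04423) = 0.73424.
True dip = arctan(0.73424) = 36.3°, dipping toward WSW (azimuth ≈ 253°).

36.3°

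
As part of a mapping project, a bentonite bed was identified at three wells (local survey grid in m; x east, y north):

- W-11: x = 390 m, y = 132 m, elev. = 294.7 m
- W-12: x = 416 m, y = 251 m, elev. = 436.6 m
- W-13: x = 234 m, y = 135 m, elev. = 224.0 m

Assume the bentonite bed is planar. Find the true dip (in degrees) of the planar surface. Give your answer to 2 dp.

49.90°

Let the plane be z = a·x + b·y + c.
W-12−W-11: 26a + 119b = 141.9;  W-13−W-11: −156a + 3b = −70.7.
Solving gives a = 0.47414, b = 1.08884.
Gradient magnitude |∇z| = √(a² + b²) = √(0.22481 + 1.18558) = 1.18760.
True dip = arctan(1.18760) = 49.90°, dipping toward SSW (azimuth ≈ 204°).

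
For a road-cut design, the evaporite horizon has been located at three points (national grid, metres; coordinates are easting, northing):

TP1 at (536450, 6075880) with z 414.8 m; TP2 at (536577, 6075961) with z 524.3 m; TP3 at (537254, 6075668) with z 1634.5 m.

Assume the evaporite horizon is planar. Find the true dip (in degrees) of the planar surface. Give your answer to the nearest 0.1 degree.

Let the plane be z = a·easting + b·northing + c.
TP2−TP1: 127a + 81b = 109.5;  TP3−TP1: 804a − 212b = 1219.7.
Solving gives a = 1.32550, b = −0.72640.
Gradient magnitude |∇z| = √(a² + b²) = √(1.75695 + 0.52766) = 1.51149.
True dip = arctan(1.51149) = 56.5°, dipping toward WNW (azimuth ≈ 299°).

56.5°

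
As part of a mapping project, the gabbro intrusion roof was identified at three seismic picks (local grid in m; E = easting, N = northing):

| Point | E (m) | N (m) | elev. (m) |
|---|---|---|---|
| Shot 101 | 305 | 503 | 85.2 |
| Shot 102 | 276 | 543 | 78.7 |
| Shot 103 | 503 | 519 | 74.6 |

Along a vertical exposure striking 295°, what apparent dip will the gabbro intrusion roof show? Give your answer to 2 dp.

Two edge vectors: Shot 101→Shot 102 = (-29, 40, -6.5), Shot 101→Shot 103 = (198, 16, -10.6).
Normal n = (Shot 101→Shot 102) × (Shot 101→Shot 103) = (-320, -1594.4, -8384).
So ∂z/∂E = −n_x/n_z = −0.03817 and ∂z/∂N = −n_y/n_z = −0.19017.
Unit vector along 295° is (sin 295°, cos 295°) = (-0.9063, 0.4226).
Slope in that direction = a·(-0.9063) + b·(0.4226) = −0.04578.
Apparent dip = arctan|0.04578| = 2.62° (true dip is 11.0°, so apparent ≤ true as expected).

2.62°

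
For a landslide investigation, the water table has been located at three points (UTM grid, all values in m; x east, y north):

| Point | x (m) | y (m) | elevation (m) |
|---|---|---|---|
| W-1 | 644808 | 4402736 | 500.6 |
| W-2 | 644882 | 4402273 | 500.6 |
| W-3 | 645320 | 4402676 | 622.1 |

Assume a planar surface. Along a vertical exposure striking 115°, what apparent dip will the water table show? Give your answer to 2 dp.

11.47°

Two edge vectors: W-1→W-2 = (74, -463, 0), W-1→W-3 = (512, -60, 121.5).
Normal n = (W-1→W-2) × (W-1→W-3) = (-56254.5, -8991, 232616).
So ∂z/∂x = −n_x/n_z = 0.24183 and ∂z/∂y = −n_y/n_z = 0.03865.
Unit vector along 115° is (sin 115°, cos 115°) = (0.9063, -0.4226).
Slope in that direction = a·(0.9063) + b·(-0.4226) = 0.20284.
Apparent dip = arctan|0.20284| = 11.47° (true dip is 13.8°, so apparent ≤ true as expected).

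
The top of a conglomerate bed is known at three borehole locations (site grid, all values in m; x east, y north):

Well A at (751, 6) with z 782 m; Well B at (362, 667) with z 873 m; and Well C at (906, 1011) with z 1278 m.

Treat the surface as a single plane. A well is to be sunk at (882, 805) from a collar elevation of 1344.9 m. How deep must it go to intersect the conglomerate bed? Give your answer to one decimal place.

Let the plane be z = a·x + b·y + c.
Well B−Well A: −389a + 661b = 91;  Well C−Well A: 155a + 1005b = 496.
Solving gives a = 0.479126, b = 0.419637.
Then c = 782 − a·751 − b·6 = 419.66.
At (882, 805): z_contact = 422.59 + 337.81 + 419.66 = 1180.06 m.
Depth below ground = 1344.9 − 1180.06 = 164.8 m.

164.8 m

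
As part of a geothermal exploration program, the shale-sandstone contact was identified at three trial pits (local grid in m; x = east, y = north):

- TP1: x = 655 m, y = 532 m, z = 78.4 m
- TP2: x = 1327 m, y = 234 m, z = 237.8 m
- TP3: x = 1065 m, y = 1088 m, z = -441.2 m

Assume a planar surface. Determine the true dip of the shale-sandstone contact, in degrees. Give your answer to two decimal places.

40.25°

Two edge vectors: TP1→TP2 = (672, -298, 159.4), TP1→TP3 = (410, 556, -519.6).
Normal n = (TP1→TP2) × (TP1→TP3) = (66214.4, 414525.2, 495812).
So ∂z/∂x = −n_x/n_z = −0.13355 and ∂z/∂y = −n_y/n_z = −0.83605.
Gradient magnitude |∇z| = √(a² + b²) = √(0.01783 + 0.69898) = 0.84665.
True dip = arctan(0.84665) = 40.25°, dipping toward N (azimuth ≈ 009°).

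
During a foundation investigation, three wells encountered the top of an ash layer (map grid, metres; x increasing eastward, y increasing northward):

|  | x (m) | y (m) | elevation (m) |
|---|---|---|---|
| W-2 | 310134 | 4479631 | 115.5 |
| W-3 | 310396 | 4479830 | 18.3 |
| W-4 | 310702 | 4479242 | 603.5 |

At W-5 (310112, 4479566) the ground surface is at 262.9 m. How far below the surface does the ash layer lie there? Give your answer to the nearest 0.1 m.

98.1 m

Two edge vectors: W-2→W-3 = (262, 199, -97.2), W-2→W-4 = (568, -389, 488).
Normal n = (W-2→W-3) × (W-2→W-4) = (59301.2, -183065.6, -214950).
So ∂z/∂x = −n_x/n_z = 0.275883694 and ∂z/∂y = −n_y/n_z = −0.851665969.
Intercept c from W-2: 115.5 − 85560.91 + 3815149.28 = 3729703.86.
At (310112, 4479566): z_contact = 85554.84 − 3815093.92 + 3729703.86 = 164.79 m.
Depth below ground = 262.9 − 164.79 = 98.1 m.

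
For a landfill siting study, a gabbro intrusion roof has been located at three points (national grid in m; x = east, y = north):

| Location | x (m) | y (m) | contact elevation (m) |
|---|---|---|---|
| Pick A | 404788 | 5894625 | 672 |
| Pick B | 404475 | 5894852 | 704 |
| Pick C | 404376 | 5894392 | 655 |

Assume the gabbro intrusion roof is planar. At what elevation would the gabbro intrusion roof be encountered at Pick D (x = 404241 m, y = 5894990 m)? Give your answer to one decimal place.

Two edge vectors: Pick A→Pick B = (-313, 227, 32), Pick A→Pick C = (-412, -233, -17).
Normal n = (Pick A→Pick B) × (Pick A→Pick C) = (3597, -18505, 166453).
So ∂z/∂x = −n_x/n_z = −0.021609704 and ∂z/∂y = −n_y/n_z = 0.111172523.
Intercept c from Pick A: 672 + 8747.35 − 655320.33 = −645900.99.
At (404241, 5894990): z = −8735.5 + 655360.9 − 645900.99 = 724.4 m.

724.4 m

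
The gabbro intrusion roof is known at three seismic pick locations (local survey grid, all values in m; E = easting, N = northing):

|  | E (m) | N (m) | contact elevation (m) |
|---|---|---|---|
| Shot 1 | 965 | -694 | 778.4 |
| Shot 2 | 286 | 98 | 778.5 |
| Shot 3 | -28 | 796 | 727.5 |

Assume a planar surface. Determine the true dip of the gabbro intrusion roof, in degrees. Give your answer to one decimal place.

Let the plane be z = a·E + b·N + c.
Shot 2−Shot 1: −679a + 792b = 0.1;  Shot 3−Shot 1: −993a + 1490b = −50.9.
Solving gives a = −0.17963, b = −0.15387.
Gradient magnitude |∇z| = √(a² + b²) = √(0.03227 + 0.02368) = 0.23652.
True dip = arctan(0.23652) = 13.3°, dipping toward NE (azimuth ≈ 049°).

13.3°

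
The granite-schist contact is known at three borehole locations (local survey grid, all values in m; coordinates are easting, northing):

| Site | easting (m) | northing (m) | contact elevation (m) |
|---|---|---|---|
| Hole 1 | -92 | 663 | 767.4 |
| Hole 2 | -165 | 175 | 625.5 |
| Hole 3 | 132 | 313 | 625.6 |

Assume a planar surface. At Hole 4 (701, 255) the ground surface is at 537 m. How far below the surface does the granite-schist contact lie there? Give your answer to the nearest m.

Two edge vectors: Hole 1→Hole 2 = (-73, -488, -141.9), Hole 1→Hole 3 = (224, -350, -141.8).
Normal n = (Hole 1→Hole 2) × (Hole 1→Hole 3) = (19533.4, -42137, 134862).
So ∂z/∂easting = −n_x/n_z = −0.14484 and ∂z/∂northing = −n_y/n_z = 0.31245.
Intercept c from Hole 1: 767.4 − 13.33 − 207.15 = 546.92.
At (701, 255): z_contact = −101.5 + 79.7 + 546.92 = 525.1 m.
Depth below ground = 537 − 525.1 = 12 m.

12 m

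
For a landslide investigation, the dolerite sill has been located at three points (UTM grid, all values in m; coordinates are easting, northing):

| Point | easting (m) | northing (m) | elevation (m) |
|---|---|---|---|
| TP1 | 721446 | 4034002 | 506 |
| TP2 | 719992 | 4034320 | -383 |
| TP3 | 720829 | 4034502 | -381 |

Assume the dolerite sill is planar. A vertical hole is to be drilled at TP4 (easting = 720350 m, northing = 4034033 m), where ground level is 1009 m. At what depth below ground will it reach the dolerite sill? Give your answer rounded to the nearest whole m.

882 m

Two edge vectors: TP1→TP2 = (-1454, 318, -889), TP1→TP3 = (-617, 500, -887).
Normal n = (TP1→TP2) × (TP1→TP3) = (162434, -741185, -530794).
So ∂z/∂easting = −n_x/n_z = 0.30602079 and ∂z/∂northing = −n_y/n_z = −1.39637034.
Intercept c from TP1: 506 − 220777.48 + 5632960.76 = 5412689.28.
At (720350, 4034033): z_contact = 220442.1 − 5633004.0 + 5412689.28 = 127.3 m.
Depth below ground = 1009 − 127.3 = 882 m.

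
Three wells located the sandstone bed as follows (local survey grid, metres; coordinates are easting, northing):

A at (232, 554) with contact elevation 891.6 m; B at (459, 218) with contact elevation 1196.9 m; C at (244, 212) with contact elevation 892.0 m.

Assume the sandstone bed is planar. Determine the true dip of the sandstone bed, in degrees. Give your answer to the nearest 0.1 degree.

Two edge vectors: A→B = (227, -336, 305.3), A→C = (12, -342, 0.4).
Normal n = (A→B) × (A→C) = (104278.2, 3572.8, -73602).
So ∂z/∂easting = −n_x/n_z = 1.41678 and ∂z/∂northing = −n_y/n_z = 0.04854.
Gradient magnitude |∇z| = √(a² + b²) = √(2.00728 + 0.00236) = 1.41762.
True dip = arctan(1.41762) = 54.8°, dipping toward W (azimuth ≈ 268°).

54.8°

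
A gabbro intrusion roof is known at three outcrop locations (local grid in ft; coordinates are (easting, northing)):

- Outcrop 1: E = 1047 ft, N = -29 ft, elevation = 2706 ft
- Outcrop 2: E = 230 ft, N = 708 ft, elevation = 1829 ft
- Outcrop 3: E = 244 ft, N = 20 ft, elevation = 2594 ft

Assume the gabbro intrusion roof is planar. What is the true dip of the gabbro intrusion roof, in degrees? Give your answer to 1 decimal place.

Two edge vectors: Outcrop 1→Outcrop 2 = (-817, 737, -877), Outcrop 1→Outcrop 3 = (-803, 49, -112).
Normal n = (Outcrop 1→Outcrop 2) × (Outcrop 1→Outcrop 3) = (-39571, 612727, 551778).
So ∂z/∂E = −n_x/n_z = 0.07172 and ∂z/∂N = −n_y/n_z = −1.11046.
Gradient magnitude |∇z| = √(a² + b²) = √(0.00514 + 1.23312) = 1.11277.
True dip = arctan(1.11277) = 48.1°, dipping toward N (azimuth ≈ 356°).

48.1°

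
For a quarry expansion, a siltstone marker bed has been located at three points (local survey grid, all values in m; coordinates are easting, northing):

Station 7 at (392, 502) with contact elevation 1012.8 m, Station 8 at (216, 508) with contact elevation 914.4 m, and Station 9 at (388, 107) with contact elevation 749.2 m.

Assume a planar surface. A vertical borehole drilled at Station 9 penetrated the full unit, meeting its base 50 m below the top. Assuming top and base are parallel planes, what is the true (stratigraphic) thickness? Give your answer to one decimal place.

Let the plane be z = a·easting + b·northing + c.
Station 8−Station 7: −176a + 6b = −98.4;  Station 9−Station 7: −4a − 395b = −263.6.
Solving gives a = 0.58164, b = 0.66145.
|∇z| = √(a²+b²) = 0.88081, so dip δ = arctan(0.88081) = 41.37°.
True thickness = vertical thickness × cos δ = 50 × cos 41.37° = 37.5 m.

37.5 m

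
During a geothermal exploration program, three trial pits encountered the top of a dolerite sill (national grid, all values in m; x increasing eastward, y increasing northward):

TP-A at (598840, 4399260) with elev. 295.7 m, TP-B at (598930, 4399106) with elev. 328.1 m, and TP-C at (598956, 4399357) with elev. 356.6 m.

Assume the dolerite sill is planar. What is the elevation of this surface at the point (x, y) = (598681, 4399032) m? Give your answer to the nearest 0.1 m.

206.1 m

Let the plane be z = a·x + b·y + c.
TP-B−TP-A: 90a − 154b = 32.4;  TP-C−TP-A: 116a + 97b = 60.9.
Solving gives a = 0.470835527, b = 0.064774009.
Then c = 295.7 − a·598840 − b·4399260 = −566617.15.
At (598681, 4399032): z = 281880.3 + 284942.9 − 566617.15 = 206.1 m.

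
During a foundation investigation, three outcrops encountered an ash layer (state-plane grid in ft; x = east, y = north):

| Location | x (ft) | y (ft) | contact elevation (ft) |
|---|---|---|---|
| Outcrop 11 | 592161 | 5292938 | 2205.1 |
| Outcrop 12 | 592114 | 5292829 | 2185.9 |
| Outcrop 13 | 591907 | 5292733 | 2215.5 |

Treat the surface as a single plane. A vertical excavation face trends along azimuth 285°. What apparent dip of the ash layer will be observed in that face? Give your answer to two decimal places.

19.20°

Two edge vectors: Outcrop 11→Outcrop 12 = (-47, -109, -19.2), Outcrop 11→Outcrop 13 = (-254, -205, 10.4).
Normal n = (Outcrop 11→Outcrop 12) × (Outcrop 11→Outcrop 13) = (-5069.6, 5365.6, -18051).
So ∂z/∂x = −n_x/n_z = −0.28085 and ∂z/∂y = −n_y/n_z = 0.29725.
Unit vector along 285° is (sin 285°, cos 285°) = (-0.9659, 0.2588).
Slope in that direction = a·(-0.9659) + b·(0.2588) = 0.34821.
Apparent dip = arctan|0.34821| = 19.20° (true dip is 22.2°, so apparent ≤ true as expected).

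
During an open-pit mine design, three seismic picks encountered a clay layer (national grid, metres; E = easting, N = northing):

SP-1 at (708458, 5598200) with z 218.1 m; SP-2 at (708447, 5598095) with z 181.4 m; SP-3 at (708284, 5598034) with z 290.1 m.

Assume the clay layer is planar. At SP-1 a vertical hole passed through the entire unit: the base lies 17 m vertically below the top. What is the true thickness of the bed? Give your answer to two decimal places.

Two edge vectors: SP-1→SP-2 = (-11, -105, -36.7), SP-1→SP-3 = (-174, -166, 72).
Normal n = (SP-1→SP-2) × (SP-1→SP-3) = (-13652.2, 7177.8, -16444).
So ∂z/∂E = −n_x/n_z = −0.83022 and ∂z/∂N = −n_y/n_z = 0.43650.
|∇z| = √(a²+b²) = 0.93798, so dip δ = arctan(0.93798) = 43.17°.
True thickness = vertical thickness × cos δ = 17 × cos 43.17° = 12.40 m.

12.40 m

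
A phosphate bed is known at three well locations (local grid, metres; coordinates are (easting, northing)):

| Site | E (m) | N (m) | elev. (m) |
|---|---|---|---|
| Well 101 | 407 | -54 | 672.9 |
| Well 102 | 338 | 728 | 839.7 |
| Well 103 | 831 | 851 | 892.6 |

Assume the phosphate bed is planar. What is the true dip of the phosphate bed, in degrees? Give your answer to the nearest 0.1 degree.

Let the plane be z = a·E + b·N + c.
Well 102−Well 101: −69a + 782b = 166.8;  Well 103−Well 101: 424a + 905b = 219.7.
Solving gives a = 0.05292, b = 0.21797.
Gradient magnitude |∇z| = √(a² + b²) = √(0.00280 + 0.04751) = 0.22430.
True dip = arctan(0.22430) = 12.6°, dipping toward SSW (azimuth ≈ 194°).

12.6°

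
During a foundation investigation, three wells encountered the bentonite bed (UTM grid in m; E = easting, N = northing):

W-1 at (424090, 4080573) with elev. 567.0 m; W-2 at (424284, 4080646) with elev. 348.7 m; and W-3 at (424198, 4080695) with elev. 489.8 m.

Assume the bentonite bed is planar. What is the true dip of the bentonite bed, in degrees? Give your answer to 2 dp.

55.18°

Two edge vectors: W-1→W-2 = (194, 73, -218.3), W-1→W-3 = (108, 122, -77.2).
Normal n = (W-1→W-2) × (W-1→W-3) = (20997, -8599.6, 15784).
So ∂z/∂E = −n_x/n_z = −1.33027 and ∂z/∂N = −n_y/n_z = 0.54483.
Gradient magnitude |∇z| = √(a² + b²) = √(1.76962 + 0.29684) = 1.43752.
True dip = arctan(1.43752) = 55.18°, dipping toward ESE (azimuth ≈ 112°).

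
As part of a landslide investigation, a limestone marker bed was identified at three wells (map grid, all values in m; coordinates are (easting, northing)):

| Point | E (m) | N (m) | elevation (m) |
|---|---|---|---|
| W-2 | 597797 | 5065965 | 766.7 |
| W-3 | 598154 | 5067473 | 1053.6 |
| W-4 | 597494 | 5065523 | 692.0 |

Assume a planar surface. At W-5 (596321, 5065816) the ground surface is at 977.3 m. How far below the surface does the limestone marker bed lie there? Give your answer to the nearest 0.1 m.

Two edge vectors: W-2→W-3 = (357, 1508, 286.9), W-2→W-4 = (-303, -442, -74.7).
Normal n = (W-2→W-3) × (W-2→W-4) = (14162.2, -60262.8, 299130).
So ∂z/∂E = −n_x/n_z = −0.047344633 and ∂z/∂N = −n_y/n_z = 0.201460235.
Intercept c from W-2: 766.7 + 28302.48 − 1020590.50 = −991521.32.
At (596321, 5065816): z_contact = −28232.60 + 1020560.48 − 991521.32 = 806.56 m.
Depth below ground = 977.3 − 806.56 = 170.7 m.

170.7 m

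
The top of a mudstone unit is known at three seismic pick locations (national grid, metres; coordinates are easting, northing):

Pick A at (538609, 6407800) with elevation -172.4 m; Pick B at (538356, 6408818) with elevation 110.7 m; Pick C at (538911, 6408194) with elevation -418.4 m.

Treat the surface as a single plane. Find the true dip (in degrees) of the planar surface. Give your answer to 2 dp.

Two edge vectors: Pick A→Pick B = (-253, 1018, 283.1), Pick A→Pick C = (302, 394, -246).
Normal n = (Pick A→Pick B) × (Pick A→Pick C) = (-361969.4, 23258.2, -407118).
So ∂z/∂easting = −n_x/n_z = −0.88910 and ∂z/∂northing = −n_y/n_z = 0.05713.
Gradient magnitude |∇z| = √(a² + b²) = √(0.79050 + 0.00326) = 0.89094.
True dip = arctan(0.89094) = 41.70°, dipping toward E (azimuth ≈ 094°).

41.70°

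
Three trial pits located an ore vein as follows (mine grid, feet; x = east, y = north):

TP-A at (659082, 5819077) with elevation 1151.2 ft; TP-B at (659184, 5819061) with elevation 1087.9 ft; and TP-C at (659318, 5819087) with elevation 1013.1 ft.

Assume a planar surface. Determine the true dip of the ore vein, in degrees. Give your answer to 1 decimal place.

31.7°

Two edge vectors: TP-A→TP-B = (102, -16, -63.3), TP-A→TP-C = (236, 10, -138.1).
Normal n = (TP-A→TP-B) × (TP-A→TP-C) = (2842.6, -852.6, 4796).
So ∂z/∂x = −n_x/n_z = −0.59270 and ∂z/∂y = −n_y/n_z = 0.17777.
Gradient magnitude |∇z| = √(a² + b²) = √(0.35130 + 0.03160) = 0.61879.
True dip = arctan(0.61879) = 31.7°, dipping toward ESE (azimuth ≈ 107°).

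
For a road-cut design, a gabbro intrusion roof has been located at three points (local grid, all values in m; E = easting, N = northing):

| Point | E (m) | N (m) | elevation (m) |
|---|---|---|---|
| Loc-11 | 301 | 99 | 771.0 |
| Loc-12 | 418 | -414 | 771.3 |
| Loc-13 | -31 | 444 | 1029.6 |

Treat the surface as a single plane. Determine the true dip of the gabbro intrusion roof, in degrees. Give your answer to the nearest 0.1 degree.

Let the plane be z = a·E + b·N + c.
Loc-12−Loc-11: 117a − 513b = 0.3;  Loc-13−Loc-11: −332a + 345b = 258.6.
Solving gives a = −1.02166, b = −0.23359.
Gradient magnitude |∇z| = √(a² + b²) = √(1.04378 + 0.05457) = 1.04802.
True dip = arctan(1.04802) = 46.3°, dipping toward ENE (azimuth ≈ 077°).

46.3°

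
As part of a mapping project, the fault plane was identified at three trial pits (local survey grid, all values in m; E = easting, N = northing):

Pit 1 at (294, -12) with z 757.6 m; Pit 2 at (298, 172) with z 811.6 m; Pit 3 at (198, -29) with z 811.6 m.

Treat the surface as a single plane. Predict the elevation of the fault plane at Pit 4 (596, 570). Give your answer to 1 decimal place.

749.9 m

Two edge vectors: Pit 1→Pit 2 = (4, 184, 54), Pit 1→Pit 3 = (-96, -17, 54).
Normal n = (Pit 1→Pit 2) × (Pit 1→Pit 3) = (10854, -5400, 17596).
So ∂z/∂E = −n_x/n_z = −0.61684 and ∂z/∂N = −n_y/n_z = 0.30689.
Intercept c from Pit 1: 757.6 + 181.35 + 3.68 = 942.64.
At (596, 570): z = −367.6 + 174.9 + 942.64 = 749.9 m.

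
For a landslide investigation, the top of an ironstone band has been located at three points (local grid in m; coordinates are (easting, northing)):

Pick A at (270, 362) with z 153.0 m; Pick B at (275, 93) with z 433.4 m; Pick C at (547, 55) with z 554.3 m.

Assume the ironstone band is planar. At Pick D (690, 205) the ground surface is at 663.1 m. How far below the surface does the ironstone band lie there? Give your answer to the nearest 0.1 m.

Two edge vectors: Pick A→Pick B = (5, -269, 280.4), Pick A→Pick C = (277, -307, 401.3).
Normal n = (Pick A→Pick B) × (Pick A→Pick C) = (-21866.9, 75664.3, 72978).
So ∂z/∂E = −n_x/n_z = 0.29964 and ∂z/∂N = −n_y/n_z = −1.03681.
Intercept c from Pick A: 153 − 80.90 + 375.33 = 447.42.
At (690, 205): z_contact = 206.75 − 212.55 + 447.42 = 441.63 m.
Depth below ground = 663.1 − 441.63 = 221.5 m.

221.5 m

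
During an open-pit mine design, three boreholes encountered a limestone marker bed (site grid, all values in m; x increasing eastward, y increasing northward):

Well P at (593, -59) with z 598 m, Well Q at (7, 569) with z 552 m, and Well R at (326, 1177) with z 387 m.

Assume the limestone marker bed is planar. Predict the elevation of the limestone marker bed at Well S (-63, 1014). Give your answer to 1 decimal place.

Let the plane be z = a·x + b·y + c.
Well Q−Well P: −586a + 628b = −46;  Well R−Well P: −267a + 1236b = −211.
Solving gives a = −0.135913, b = −0.200072.
Then c = 598 − a·593 − b·-59 = 666.79.
At (-63, 1014): z = 8.6 − 202.9 + 666.79 = 472.5 m.

472.5 m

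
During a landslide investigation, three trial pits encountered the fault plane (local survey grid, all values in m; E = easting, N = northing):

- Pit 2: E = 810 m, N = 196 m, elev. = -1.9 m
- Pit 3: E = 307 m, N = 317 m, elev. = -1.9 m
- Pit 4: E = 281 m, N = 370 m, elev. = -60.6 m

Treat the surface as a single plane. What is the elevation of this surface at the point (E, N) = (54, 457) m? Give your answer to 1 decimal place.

Let the plane be z = a·E + b·N + c.
Pit 3−Pit 2: −503a + 121b = 0;  Pit 4−Pit 2: −529a + 174b = −58.7.
Solving gives a = −0.30208, b = −1.25574.
Then c = -1.9 − a·810 − b·196 = 488.91.
At (54, 457): z = −16.3 − 573.9 + 488.91 = -101.3 m.

-101.3 m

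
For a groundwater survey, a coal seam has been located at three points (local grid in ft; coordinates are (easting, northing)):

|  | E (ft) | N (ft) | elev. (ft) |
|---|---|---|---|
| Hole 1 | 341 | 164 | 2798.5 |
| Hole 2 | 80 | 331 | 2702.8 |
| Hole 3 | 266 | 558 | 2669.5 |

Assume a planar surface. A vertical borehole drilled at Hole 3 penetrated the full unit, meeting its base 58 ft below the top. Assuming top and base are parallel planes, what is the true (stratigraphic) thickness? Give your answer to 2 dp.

54.85 ft

Let the plane be z = a·E + b·N + c.
Hole 2−Hole 1: −261a + 167b = −95.7;  Hole 3−Hole 1: −75a + 394b = −129.
Solving gives a = 0.17897, b = −0.29334.
|∇z| = √(a²+b²) = 0.34363, so dip δ = arctan(0.34363) = 18.96°.
True thickness = vertical thickness × cos δ = 58 × cos 18.96° = 54.85 ft.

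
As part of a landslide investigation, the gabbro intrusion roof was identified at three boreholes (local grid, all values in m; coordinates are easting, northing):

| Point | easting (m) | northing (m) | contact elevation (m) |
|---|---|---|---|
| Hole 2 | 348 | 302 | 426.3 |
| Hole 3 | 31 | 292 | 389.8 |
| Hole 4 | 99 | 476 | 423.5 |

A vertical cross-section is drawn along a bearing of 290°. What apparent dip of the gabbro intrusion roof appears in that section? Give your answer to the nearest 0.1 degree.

3.2°

Two edge vectors: Hole 2→Hole 3 = (-317, -10, -36.5), Hole 2→Hole 4 = (-249, 174, -2.8).
Normal n = (Hole 2→Hole 3) × (Hole 2→Hole 4) = (6379, 8200.9, -57648).
So ∂z/∂easting = −n_x/n_z = 0.11065 and ∂z/∂northing = −n_y/n_z = 0.14226.
Unit vector along 290° is (sin 290°, cos 290°) = (-0.9397, 0.3420).
Slope in that direction = a·(-0.9397) + b·(0.3420) = −0.05533.
Apparent dip = arctan|0.05533| = 3.2° (true dip is 10.2°, so apparent ≤ true as expected).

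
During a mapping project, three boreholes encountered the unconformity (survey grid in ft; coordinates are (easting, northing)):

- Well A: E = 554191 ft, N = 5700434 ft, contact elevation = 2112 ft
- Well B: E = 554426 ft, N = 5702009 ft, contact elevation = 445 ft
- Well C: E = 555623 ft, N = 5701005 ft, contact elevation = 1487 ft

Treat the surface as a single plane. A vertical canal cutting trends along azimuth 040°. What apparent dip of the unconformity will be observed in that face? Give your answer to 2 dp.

Let the plane be z = a·E + b·N + c.
Well B−Well A: 235a + 1575b = −1667;  Well C−Well A: 1432a + 571b = −625.
Solving gives a = −0.01533, b = −1.05613.
Unit vector along 040° is (sin 40°, cos 40°) = (0.6428, 0.7660).
Slope in that direction = a·(0.6428) + b·(0.7660) = −0.81889.
Apparent dip = arctan|0.81889| = 39.31° (true dip is 46.6°, so apparent ≤ true as expected).

39.31°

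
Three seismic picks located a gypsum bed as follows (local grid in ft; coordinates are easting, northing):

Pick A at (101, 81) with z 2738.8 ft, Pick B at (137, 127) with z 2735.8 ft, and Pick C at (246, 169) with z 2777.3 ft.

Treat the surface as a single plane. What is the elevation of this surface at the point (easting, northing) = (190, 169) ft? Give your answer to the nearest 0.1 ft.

Two edge vectors: Pick A→Pick B = (36, 46, -3), Pick A→Pick C = (145, 88, 38.5).
Normal n = (Pick A→Pick B) × (Pick A→Pick C) = (2035, -1821, -3502).
So ∂z/∂easting = −n_x/n_z = 0.58110 and ∂z/∂northing = −n_y/n_z = −0.51999.
Intercept c from Pick A: 2738.8 − 58.69 + 42.12 = 2722.23.
At (190, 169): z = 110.4 − 87.9 + 2722.23 = 2744.8 ft.

2744.8 ft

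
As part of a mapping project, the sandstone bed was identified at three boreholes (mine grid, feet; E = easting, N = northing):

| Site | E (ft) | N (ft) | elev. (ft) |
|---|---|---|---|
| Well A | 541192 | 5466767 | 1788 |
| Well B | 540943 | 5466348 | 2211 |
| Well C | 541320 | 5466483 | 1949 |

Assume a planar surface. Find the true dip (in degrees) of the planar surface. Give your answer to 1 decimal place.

Two edge vectors: Well A→Well B = (-249, -419, 423), Well A→Well C = (128, -284, 161).
Normal n = (Well A→Well B) × (Well A→Well C) = (52673, 94233, 124348).
So ∂z/∂E = −n_x/n_z = −0.42359 and ∂z/∂N = −n_y/n_z = −0.75782.
Gradient magnitude |∇z| = √(a² + b²) = √(0.17943 + 0.57429) = 0.86817.
True dip = arctan(0.86817) = 41.0°, dipping toward NNE (azimuth ≈ 029°).

41.0°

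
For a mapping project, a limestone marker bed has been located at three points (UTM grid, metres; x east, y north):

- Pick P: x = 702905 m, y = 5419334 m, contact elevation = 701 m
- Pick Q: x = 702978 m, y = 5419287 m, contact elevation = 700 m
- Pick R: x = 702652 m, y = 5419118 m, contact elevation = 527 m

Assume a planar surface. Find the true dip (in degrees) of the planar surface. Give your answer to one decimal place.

Let the plane be z = a·x + b·y + c.
Pick Q−Pick P: 73a − 47b = −1;  Pick R−Pick P: −253a − 216b = −174.
Solving gives a = 0.28786, b = 0.46838.
Gradient magnitude |∇z| = √(a² + b²) = √(0.08287 + 0.21938) = 0.54977.
True dip = arctan(0.54977) = 28.8°, dipping toward SSW (azimuth ≈ 212°).

28.8°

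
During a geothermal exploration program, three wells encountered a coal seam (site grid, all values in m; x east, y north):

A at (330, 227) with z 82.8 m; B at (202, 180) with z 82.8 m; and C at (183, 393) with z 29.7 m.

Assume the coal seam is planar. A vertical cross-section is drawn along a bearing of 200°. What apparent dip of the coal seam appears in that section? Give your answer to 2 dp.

11.12°

Two edge vectors: A→B = (-128, -47, 0), A→C = (-147, 166, -53.1).
Normal n = (A→B) × (A→C) = (2495.7, -6796.8, -28157).
So ∂z/∂x = −n_x/n_z = 0.08864 and ∂z/∂y = −n_y/n_z = −0.24139.
Unit vector along 200° is (sin 200°, cos 200°) = (-0.3420, -0.9397).
Slope in that direction = a·(-0.3420) + b·(-0.9397) = 0.19652.
Apparent dip = arctan|0.19652| = 11.12° (true dip is 14.4°, so apparent ≤ true as expected).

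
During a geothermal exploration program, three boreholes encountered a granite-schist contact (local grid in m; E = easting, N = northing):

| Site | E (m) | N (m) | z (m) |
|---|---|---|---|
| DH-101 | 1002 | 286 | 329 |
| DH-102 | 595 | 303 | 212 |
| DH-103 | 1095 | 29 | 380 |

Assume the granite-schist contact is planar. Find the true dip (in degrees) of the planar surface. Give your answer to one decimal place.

Let the plane be z = a·E + b·N + c.
DH-102−DH-101: −407a + 17b = −117;  DH-103−DH-101: 93a − 257b = 51.
Solving gives a = 0.28347, b = −0.09587.
Gradient magnitude |∇z| = √(a² + b²) = √(0.08035 + 0.00919) = 0.29924.
True dip = arctan(0.29924) = 16.7°, dipping toward WNW (azimuth ≈ 289°).

16.7°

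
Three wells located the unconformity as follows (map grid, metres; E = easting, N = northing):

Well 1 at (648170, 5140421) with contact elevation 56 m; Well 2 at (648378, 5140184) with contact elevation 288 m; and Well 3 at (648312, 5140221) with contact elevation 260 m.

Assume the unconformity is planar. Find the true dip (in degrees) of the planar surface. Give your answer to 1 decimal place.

Two edge vectors: Well 1→Well 2 = (208, -237, 232), Well 1→Well 3 = (142, -200, 204).
Normal n = (Well 1→Well 2) × (Well 1→Well 3) = (-1948, -9488, -7946).
So ∂z/∂E = −n_x/n_z = −0.24515 and ∂z/∂N = −n_y/n_z = −1.19406.
Gradient magnitude |∇z| = √(a² + b²) = √(0.06010 + 1.42578) = 1.21897.
True dip = arctan(1.21897) = 50.6°, dipping toward NNE (azimuth ≈ 012°).

50.6°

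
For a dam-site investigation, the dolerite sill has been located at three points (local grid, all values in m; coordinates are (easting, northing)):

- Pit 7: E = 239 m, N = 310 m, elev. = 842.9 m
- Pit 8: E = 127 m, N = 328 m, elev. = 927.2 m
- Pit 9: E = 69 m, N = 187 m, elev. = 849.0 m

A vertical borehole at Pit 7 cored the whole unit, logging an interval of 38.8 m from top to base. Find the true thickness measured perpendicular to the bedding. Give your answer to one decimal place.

Two edge vectors: Pit 7→Pit 8 = (-112, 18, 84.3), Pit 7→Pit 9 = (-170, -123, 6.1).
Normal n = (Pit 7→Pit 8) × (Pit 7→Pit 9) = (10478.7, -13647.8, 16836).
So ∂z/∂E = −n_x/n_z = −0.62240 and ∂z/∂N = −n_y/n_z = 0.81063.
|∇z| = √(a²+b²) = 1.02201, so dip δ = arctan(1.02201) = 45.62°.
True thickness = vertical thickness × cos δ = 38.8 × cos 45.62° = 27.1 m.

27.1 m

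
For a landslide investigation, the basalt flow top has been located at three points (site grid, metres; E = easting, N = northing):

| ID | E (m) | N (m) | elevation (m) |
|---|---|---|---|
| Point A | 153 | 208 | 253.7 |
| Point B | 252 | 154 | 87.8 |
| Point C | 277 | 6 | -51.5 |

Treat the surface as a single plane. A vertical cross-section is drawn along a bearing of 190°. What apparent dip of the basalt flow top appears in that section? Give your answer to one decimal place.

26.2°

Two edge vectors: Point A→Point B = (99, -54, -165.9), Point A→Point C = (124, -202, -305.2).
Normal n = (Point A→Point B) × (Point A→Point C) = (-17031, 9643.2, -13302).
So ∂z/∂E = −n_x/n_z = −1.28033 and ∂z/∂N = −n_y/n_z = 0.72494.
Unit vector along 190° is (sin 190°, cos 190°) = (-0.1736, -0.9848).
Slope in that direction = a·(-0.1736) + b·(-0.9848) = −0.49160.
Apparent dip = arctan|0.49160| = 26.2° (true dip is 55.8°, so apparent ≤ true as expected).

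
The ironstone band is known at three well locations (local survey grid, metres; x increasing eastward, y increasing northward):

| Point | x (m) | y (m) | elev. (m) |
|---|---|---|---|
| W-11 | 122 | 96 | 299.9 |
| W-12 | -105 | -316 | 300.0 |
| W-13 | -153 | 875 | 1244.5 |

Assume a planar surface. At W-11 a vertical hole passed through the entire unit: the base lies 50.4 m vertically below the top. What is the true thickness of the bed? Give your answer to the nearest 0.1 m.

27.6 m

Two edge vectors: W-11→W-12 = (-227, -412, 0.1), W-11→W-13 = (-275, 779, 944.6).
Normal n = (W-11→W-12) × (W-11→W-13) = (-389253.1, 214396.7, -290133).
So ∂z/∂x = −n_x/n_z = −1.34164 and ∂z/∂y = −n_y/n_z = 0.73896.
|∇z| = √(a²+b²) = 1.53168, so dip δ = arctan(1.53168) = 56.86°.
True thickness = vertical thickness × cos δ = 50.4 × cos 56.86° = 27.6 m.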